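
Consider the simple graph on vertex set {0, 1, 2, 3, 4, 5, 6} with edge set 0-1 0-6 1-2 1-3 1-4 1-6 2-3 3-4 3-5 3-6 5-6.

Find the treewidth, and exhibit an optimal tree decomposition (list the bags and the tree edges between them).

Every bag has size at most 3, so the width is 3 − 1 = 2 and tw(G) ≤ 2. For the lower bound, the 3 vertices {0, 1, 6} are pairwise adjacent, and any tree decomposition puts a clique entirely inside one bag — forcing width ≥ 2. Hence tw(G) = 2 exactly.

Treewidth 2.
One optimal decomposition is:
Bags: B1 = {1, 3, 6}  B2 = {3, 5, 6}  B3 = {0, 1, 6}  B4 = {1, 2, 3}  B5 = {1, 3, 4}
Tree: B1–B2, B1–B3, B1–B4, B4–B5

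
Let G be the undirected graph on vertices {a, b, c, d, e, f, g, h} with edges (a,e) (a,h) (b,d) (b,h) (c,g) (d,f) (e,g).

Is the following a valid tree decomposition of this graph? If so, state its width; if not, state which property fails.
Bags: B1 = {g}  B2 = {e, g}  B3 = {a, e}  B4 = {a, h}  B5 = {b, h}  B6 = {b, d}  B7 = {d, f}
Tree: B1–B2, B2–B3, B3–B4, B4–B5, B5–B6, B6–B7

No — vertex c appears in no bag.

A tree decomposition must satisfy three properties: every vertex lies in some bag; for every edge, both endpoints lie together in some bag; and for every vertex, the bags containing it form a connected subtree. Here vertex c appears in no bag, so the decomposition is invalid.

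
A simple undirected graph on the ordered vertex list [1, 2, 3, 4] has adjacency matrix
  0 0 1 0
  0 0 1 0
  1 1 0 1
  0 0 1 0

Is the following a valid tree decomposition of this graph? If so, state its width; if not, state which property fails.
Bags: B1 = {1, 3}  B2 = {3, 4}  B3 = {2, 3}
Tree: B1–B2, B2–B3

Yes; width 1.

Vertex coverage: the bags together contain {1, 2, 3, 4}, the full vertex set. Edge coverage: each edge of G has both endpoints in at least one bag. Running intersection: for every vertex, the bags containing it form a connected subtree. All three properties hold, so this is a valid tree decomposition of width max|bag| − 1 = 1, and hence tw(G) ≤ 1.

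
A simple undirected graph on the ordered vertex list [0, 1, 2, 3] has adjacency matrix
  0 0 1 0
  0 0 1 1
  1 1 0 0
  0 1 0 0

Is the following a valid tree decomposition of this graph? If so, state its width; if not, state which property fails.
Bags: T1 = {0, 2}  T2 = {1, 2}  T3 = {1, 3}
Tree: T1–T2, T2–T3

Every vertex of G appears in some bag (union = {0, 1, 2, 3}); every edge is covered by a bag; and for each vertex v the set of bags containing v is connected in the bag tree. The decomposition is therefore valid. The largest bag has 2 vertices, so the width is 1.

Yes; width 1.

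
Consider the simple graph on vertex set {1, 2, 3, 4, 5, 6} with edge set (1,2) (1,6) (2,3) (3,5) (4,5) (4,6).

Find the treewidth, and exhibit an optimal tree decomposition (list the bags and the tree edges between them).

Each bag holds 3 vertices, so the decomposition has width 2, which upper-bounds the treewidth. The edges 3–2–1–6–4–5–3 form a cycle, so G is not a tree and its treewidth is at least 2. Therefore the treewidth is 2.

Treewidth 2.
One such decomposition:
Bags: B1 = {1, 2, 3}  B2 = {1, 3, 6}  B3 = {3, 4, 6}  B4 = {3, 4, 5}
Tree: B1–B2, B2–B3, B3–B4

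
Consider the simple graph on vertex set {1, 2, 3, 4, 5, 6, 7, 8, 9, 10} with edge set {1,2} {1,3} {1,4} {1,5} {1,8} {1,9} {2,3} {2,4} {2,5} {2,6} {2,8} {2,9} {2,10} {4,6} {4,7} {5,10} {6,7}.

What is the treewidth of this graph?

2

A width-2 tree decomposition is:
Bags: B1 = {2, 4, 6}  B2 = {1, 2, 4}  B3 = {1, 2, 5}  B4 = {1, 2, 8}  B5 = {2, 5, 10}  B6 = {1, 2, 3}  B7 = {4, 6, 7}  B8 = {1, 2, 9}
Tree: B1–B2, B2–B3, B3–B4, B3–B5, B3–B6, B1–B7, B4–B8
The largest bag has 3 vertices, giving width 2; this decomposition certifies tw(G) ≤ 2. On the other hand G contains the 3-clique {1, 2, 3}. A clique must lie in a single bag of any decomposition, so no decomposition can have width below 2. Therefore the treewidth is 2.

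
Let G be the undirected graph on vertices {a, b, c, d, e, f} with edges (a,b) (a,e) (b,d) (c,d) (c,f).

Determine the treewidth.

A width-1 tree decomposition is:
Bags: B1 = {a, e}  B2 = {a, b}  B3 = {b, d}  B4 = {c, d}  B5 = {c, f}
Tree: B1–B2, B2–B3, B3–B4, B4–B5
Each bag holds 2 vertices, so the decomposition has width 1, which upper-bounds the treewidth. Since G has at least one edge (e.g. e–a), it is not an edgeless graph, so tw(G) ≥ 1. Hence tw(G) = 1 exactly.

1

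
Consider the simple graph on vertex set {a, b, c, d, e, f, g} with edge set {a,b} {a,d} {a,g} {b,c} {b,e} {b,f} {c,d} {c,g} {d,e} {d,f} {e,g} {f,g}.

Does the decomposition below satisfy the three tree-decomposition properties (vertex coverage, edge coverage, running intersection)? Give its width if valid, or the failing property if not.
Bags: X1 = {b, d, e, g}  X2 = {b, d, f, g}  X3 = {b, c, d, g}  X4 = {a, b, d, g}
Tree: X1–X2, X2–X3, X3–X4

Yes; width 3.

Checking the three conditions: (i) the bags cover all of {a, b, c, d, e, f, g}; (ii) for each edge, some bag contains both endpoints; (iii) the bags containing any fixed vertex form a subtree. All hold, so the decomposition is valid with width 4 − 1 = 3.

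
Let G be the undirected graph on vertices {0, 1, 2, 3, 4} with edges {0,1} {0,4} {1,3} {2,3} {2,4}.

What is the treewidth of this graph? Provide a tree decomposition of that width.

Every bag has size at most 3, so the width is 3 − 1 = 2 and tw(G) ≤ 2. For the lower bound, G contains the cycle 1–0–4–2–3–1, so G is not a forest; only forests have treewidth ≤ 1, hence tw(G) ≥ 2. Hence tw(G) = 2 exactly.

Treewidth 2.
Bags: B1 = {0, 1, 4}  B2 = {1, 2, 4}  B3 = {1, 2, 3}
Tree: B1–B2, B2–B3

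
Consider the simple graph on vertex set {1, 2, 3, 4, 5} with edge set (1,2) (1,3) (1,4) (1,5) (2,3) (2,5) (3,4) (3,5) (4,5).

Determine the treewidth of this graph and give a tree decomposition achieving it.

Treewidth 3.
One such decomposition:
Bags: B1 = {1, 3, 4, 5}  B2 = {1, 2, 3, 5}
Tree: B1–B2

Every bag has size at most 4, so the width is 4 − 1 = 3 and tw(G) ≤ 3. For the lower bound, the 4 vertices {1, 2, 3, 5} are pairwise adjacent, and any tree decomposition puts a clique entirely inside one bag — forcing width ≥ 3. Combining the bounds, tw(G) = 3.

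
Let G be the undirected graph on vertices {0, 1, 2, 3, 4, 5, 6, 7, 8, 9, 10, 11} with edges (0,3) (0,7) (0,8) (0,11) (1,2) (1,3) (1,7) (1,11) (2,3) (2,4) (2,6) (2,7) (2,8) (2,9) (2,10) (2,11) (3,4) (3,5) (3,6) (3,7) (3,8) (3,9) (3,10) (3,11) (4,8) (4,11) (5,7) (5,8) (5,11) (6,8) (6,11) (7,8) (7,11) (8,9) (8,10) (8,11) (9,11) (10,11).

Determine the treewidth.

4

A width-4 tree decomposition is:
Bags: B1 = {3, 5, 7, 8, 11}  B2 = {2, 3, 7, 8, 11}  B3 = {2, 3, 4, 8, 11}  B4 = {1, 2, 3, 7, 11}  B5 = {2, 3, 8, 10, 11}  B6 = {2, 3, 6, 8, 11}  B7 = {2, 3, 8, 9, 11}  B8 = {0, 3, 7, 8, 11}
Tree: B1–B2, B2–B3, B2–B4, B2–B5, B2–B6, B6–B7, B1–B8
Every bag has size at most 5, so the width is 5 − 1 = 4 and tw(G) ≤ 4. For the lower bound, the 5 vertices {0, 3, 7, 8, 11} are pairwise adjacent, and any tree decomposition puts a clique entirely inside one bag — forcing width ≥ 4. Combining the bounds, tw(G) = 4.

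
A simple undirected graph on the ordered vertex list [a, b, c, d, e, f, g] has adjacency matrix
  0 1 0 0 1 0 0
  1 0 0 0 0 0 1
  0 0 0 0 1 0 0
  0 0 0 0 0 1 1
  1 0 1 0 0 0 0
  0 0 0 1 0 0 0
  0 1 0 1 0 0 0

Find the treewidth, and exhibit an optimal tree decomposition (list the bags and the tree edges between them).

The largest bag has 2 vertices, giving width 1; this decomposition certifies tw(G) ≤ 1. Any graph with an edge has treewidth ≥ 1, and G has the edge f–d. Combining the bounds, tw(G) = 1.

Treewidth 1.
One such decomposition:
Bags: B1 = {d, f}  B2 = {d, g}  B3 = {b, g}  B4 = {a, b}  B5 = {a, e}  B6 = {c, e}
Tree: B1–B2, B2–B3, B3–B4, B4–B5, B5–B6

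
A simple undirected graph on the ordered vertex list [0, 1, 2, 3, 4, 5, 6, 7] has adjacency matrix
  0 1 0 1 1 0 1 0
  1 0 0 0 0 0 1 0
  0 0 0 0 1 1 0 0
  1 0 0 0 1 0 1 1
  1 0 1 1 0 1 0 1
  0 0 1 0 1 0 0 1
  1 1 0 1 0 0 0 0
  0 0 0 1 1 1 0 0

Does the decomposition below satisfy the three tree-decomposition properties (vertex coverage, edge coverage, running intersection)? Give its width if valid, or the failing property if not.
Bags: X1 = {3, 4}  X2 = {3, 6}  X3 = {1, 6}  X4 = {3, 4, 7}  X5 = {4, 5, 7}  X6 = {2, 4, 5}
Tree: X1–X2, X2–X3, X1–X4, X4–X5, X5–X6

A tree decomposition must satisfy three properties: every vertex lies in some bag; for every edge, both endpoints lie together in some bag; and for every vertex, the bags containing it form a connected subtree. Here vertex 0 appears in no bag, so the decomposition is invalid.

No — vertex 0 appears in no bag.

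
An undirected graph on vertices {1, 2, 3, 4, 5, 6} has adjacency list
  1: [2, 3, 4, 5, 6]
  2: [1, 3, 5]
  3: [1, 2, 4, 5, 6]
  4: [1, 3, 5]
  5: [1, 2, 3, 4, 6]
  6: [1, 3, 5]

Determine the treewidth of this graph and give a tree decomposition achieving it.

The largest bag has 4 vertices, giving width 3; this decomposition certifies tw(G) ≤ 3. Conversely, {1, 2, 3, 5} is a clique of size 4, and the vertices of any clique must share a bag in every tree decomposition; so some bag has ≥ 4 vertices and tw(G) ≥ 3. Therefore the treewidth is 3.

Treewidth 3.
Bags: B1 = {1, 3, 4, 5}  B2 = {1, 3, 5, 6}  B3 = {1, 2, 3, 5}
Tree: B1–B2, B2–B3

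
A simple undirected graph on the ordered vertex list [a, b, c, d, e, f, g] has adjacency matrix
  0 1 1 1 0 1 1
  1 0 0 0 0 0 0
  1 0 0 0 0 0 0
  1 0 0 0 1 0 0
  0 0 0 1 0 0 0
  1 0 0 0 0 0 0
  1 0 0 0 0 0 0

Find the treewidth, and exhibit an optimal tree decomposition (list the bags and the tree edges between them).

Each bag holds 2 vertices, so the decomposition has width 1, which upper-bounds the treewidth. Since G has at least one edge (e.g. b–a), it is not an edgeless graph, so tw(G) ≥ 1. Therefore the treewidth is 1.

Treewidth 1.
Bags: B1 = {a, b}  B2 = {a, d}  B3 = {a, c}  B4 = {d, e}  B5 = {a, g}  B6 = {a, f}
Tree: B1–B2, B2–B3, B2–B4, B1–B5, B3–B6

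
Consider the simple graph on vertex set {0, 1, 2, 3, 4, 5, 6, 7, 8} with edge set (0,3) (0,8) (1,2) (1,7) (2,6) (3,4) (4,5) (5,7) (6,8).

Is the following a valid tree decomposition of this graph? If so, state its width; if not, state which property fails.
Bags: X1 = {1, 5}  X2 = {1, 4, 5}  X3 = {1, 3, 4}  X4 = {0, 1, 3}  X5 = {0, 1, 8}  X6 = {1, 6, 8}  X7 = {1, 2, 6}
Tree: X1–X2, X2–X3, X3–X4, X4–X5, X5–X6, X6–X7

No — vertex 7 appears in no bag.

A tree decomposition must satisfy three properties: every vertex lies in some bag; for every edge, both endpoints lie together in some bag; and for every vertex, the bags containing it form a connected subtree. Here vertex 7 appears in no bag, so the decomposition is invalid.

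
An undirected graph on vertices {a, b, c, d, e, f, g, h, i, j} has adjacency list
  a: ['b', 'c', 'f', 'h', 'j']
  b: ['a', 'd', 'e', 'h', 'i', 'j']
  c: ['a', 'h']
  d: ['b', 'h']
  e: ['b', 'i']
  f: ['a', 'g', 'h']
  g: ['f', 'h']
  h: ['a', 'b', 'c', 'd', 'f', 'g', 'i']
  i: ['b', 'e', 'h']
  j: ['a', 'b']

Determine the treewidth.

A width-2 tree decomposition is:
Bags: B1 = {a, b, j}  B2 = {a, b, h}  B3 = {b, h, i}  B4 = {b, e, i}  B5 = {a, f, h}  B6 = {a, c, h}  B7 = {f, g, h}  B8 = {b, d, h}
Tree: B1–B2, B2–B3, B3–B4, B2–B5, B2–B6, B5–B7, B3–B8
Every bag has size at most 3, so the width is 3 − 1 = 2 and tw(G) ≤ 2. For the lower bound, the 3 vertices {a, b, j} are pairwise adjacent, and any tree decomposition puts a clique entirely inside one bag — forcing width ≥ 2. The upper and lower bounds meet at 2, so that is the treewidth.

2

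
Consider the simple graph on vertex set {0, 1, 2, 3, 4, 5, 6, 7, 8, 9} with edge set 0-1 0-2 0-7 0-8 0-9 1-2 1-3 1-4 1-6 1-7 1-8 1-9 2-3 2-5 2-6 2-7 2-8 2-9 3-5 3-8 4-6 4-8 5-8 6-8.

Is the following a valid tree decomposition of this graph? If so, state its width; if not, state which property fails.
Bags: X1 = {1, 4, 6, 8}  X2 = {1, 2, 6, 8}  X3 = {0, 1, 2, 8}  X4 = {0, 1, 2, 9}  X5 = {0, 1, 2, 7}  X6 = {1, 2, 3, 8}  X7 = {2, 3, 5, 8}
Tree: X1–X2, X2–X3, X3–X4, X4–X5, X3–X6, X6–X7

Yes; width 3.

Every vertex of G appears in some bag (union = {0, 1, 2, 3, 4, 5, 6, 7, 8, 9}); every edge is covered by a bag; and for each vertex v the set of bags containing v is connected in the bag tree. The decomposition is therefore valid. The largest bag has 4 vertices, so the width is 3.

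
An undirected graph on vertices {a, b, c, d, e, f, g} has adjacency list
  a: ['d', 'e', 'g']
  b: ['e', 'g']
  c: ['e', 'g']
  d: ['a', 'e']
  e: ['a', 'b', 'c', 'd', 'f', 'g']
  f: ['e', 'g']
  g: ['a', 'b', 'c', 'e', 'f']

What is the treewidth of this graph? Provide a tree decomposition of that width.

Treewidth 2.
One optimal decomposition is:
Bags: B1 = {c, e, g}  B2 = {a, e, g}  B3 = {b, e, g}  B4 = {e, f, g}  B5 = {a, d, e}
Tree: B1–B2, B2–B3, B1–B4, B2–B5

The largest bag has 3 vertices, giving width 2; this decomposition certifies tw(G) ≤ 2. Conversely, {a, d, e} is a clique of size 3, and the vertices of any clique must share a bag in every tree decomposition; so some bag has ≥ 3 vertices and tw(G) ≥ 2. Combining the bounds, tw(G) = 2.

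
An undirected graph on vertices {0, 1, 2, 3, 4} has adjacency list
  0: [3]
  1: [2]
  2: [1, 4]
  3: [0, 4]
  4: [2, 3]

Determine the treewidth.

A width-1 tree decomposition is:
Bags: B1 = {0, 3}  B2 = {3, 4}  B3 = {2, 4}  B4 = {1, 2}
Tree: B1–B2, B2–B3, B3–B4
Every bag has size at most 2, so the width is 2 − 1 = 1 and tw(G) ≤ 1. Any graph with an edge has treewidth ≥ 1, and G has the edge 0–3. Hence tw(G) = 1 exactly.

1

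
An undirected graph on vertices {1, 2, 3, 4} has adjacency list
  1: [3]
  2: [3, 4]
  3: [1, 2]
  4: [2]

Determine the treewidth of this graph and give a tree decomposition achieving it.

Treewidth 1.
One such decomposition:
Bags: B1 = {2, 4}  B2 = {2, 3}  B3 = {1, 3}
Tree: B1–B2, B2–B3

Every bag has size at most 2, so the width is 2 − 1 = 1 and tw(G) ≤ 1. Any graph with an edge has treewidth ≥ 1, and G has the edge 4–2. The upper and lower bounds meet at 1, so that is the treewidth.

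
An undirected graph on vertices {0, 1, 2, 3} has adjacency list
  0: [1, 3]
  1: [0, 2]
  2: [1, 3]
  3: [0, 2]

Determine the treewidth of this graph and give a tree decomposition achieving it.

Treewidth 2.
One such decomposition:
Bags: B1 = {0, 2, 3}  B2 = {0, 1, 2}
Tree: B1–B2

The largest bag has 3 vertices, giving width 2; this decomposition certifies tw(G) ≤ 2. The edges 0–3–2–1–0 form a cycle, so G is not a tree and its treewidth is at least 2. The upper and lower bounds meet at 2, so that is the treewidth.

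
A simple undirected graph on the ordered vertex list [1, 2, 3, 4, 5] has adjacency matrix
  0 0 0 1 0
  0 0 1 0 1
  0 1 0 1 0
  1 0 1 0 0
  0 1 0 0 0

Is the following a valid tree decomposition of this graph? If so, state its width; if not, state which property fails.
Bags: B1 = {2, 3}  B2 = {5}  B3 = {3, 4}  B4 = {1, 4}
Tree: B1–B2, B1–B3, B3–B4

No — edge (2,5) lies in no bag.

A tree decomposition must satisfy three properties: every vertex lies in some bag; for every edge, both endpoints lie together in some bag; and for every vertex, the bags containing it form a connected subtree. Here edge (2,5) lies in no bag, so the decomposition is invalid.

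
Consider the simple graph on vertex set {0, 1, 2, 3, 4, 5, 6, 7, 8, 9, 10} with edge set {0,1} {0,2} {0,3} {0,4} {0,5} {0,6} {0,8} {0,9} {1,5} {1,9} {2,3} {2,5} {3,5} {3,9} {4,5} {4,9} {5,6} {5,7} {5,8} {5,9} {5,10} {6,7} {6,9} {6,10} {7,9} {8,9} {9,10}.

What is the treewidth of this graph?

3

A width-3 tree decomposition is:
Bags: B1 = {5, 6, 9, 10}  B2 = {0, 5, 6, 9}  B3 = {0, 4, 5, 9}  B4 = {0, 3, 5, 9}  B5 = {0, 5, 8, 9}  B6 = {5, 6, 7, 9}  B7 = {0, 2, 3, 5}  B8 = {0, 1, 5, 9}
Tree: B1–B2, B2–B3, B2–B4, B4–B5, B2–B6, B4–B7, B5–B8
Each bag holds 4 vertices, so the decomposition has width 3, which upper-bounds the treewidth. Conversely, {0, 1, 5, 9} is a clique of size 4, and the vertices of any clique must share a bag in every tree decomposition; so some bag has ≥ 4 vertices and tw(G) ≥ 3. Therefore the treewidth is 3.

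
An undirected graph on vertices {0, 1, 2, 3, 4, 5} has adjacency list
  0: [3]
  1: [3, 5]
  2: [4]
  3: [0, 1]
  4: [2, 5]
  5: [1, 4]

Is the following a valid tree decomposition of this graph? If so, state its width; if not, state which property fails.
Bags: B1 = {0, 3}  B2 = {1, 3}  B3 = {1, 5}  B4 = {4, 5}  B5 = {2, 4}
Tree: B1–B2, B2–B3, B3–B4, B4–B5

Yes; width 1.

Every vertex of G appears in some bag (union = {0, 1, 2, 3, 4, 5}); every edge is covered by a bag; and for each vertex v the set of bags containing v is connected in the bag tree. The decomposition is therefore valid. The largest bag has 2 vertices, so the width is 1.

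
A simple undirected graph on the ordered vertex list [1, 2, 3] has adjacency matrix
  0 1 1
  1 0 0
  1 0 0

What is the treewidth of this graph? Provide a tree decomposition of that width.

Each bag holds 2 vertices, so the decomposition has width 1, which upper-bounds the treewidth. G has an edge, so its treewidth is at least 1. Hence tw(G) = 1 exactly.

Treewidth 1.
Bags: B1 = {1, 3}  B2 = {1, 2}
Tree: B1–B2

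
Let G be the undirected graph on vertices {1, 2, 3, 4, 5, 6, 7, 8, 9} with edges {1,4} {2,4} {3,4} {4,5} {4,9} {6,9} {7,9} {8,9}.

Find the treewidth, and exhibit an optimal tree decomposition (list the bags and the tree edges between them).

Each bag holds 2 vertices, so the decomposition has width 1, which upper-bounds the treewidth. Since G has at least one edge (e.g. 1–4), it is not an edgeless graph, so tw(G) ≥ 1. The upper and lower bounds meet at 1, so that is the treewidth.

Treewidth 1.
Bags: B1 = {1, 4}  B2 = {4, 5}  B3 = {3, 4}  B4 = {4, 9}  B5 = {6, 9}  B6 = {2, 4}  B7 = {8, 9}  B8 = {7, 9}
Tree: B1–B2, B2–B3, B3–B4, B4–B5, B4–B6, B4–B7, B4–B8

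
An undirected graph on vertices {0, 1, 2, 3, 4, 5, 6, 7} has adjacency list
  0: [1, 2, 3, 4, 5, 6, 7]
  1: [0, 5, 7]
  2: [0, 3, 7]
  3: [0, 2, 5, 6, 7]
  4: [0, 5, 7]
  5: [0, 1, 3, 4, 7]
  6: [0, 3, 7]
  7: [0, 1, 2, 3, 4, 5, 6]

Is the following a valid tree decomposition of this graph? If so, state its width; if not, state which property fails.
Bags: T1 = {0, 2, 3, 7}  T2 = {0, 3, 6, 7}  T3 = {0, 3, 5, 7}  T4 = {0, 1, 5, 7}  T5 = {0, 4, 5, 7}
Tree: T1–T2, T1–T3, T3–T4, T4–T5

Checking the three conditions: (i) the bags cover all of {0, 1, 2, 3, 4, 5, 6, 7}; (ii) for each edge, some bag contains both endpoints; (iii) the bags containing any fixed vertex form a subtree. All hold, so the decomposition is valid with width 4 − 1 = 3.

Yes; width 3.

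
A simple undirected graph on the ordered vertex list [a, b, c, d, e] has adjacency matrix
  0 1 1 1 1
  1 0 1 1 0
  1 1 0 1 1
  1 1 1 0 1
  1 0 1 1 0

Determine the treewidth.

3

A width-3 tree decomposition is:
Bags: B1 = {a, c, d, e}  B2 = {a, b, c, d}
Tree: B1–B2
Each bag holds 4 vertices, so the decomposition has width 3, which upper-bounds the treewidth. Conversely, {a, c, d, e} is a clique of size 4, and the vertices of any clique must share a bag in every tree decomposition; so some bag has ≥ 4 vertices and tw(G) ≥ 3. The upper and lower bounds meet at 3, so that is the treewidth.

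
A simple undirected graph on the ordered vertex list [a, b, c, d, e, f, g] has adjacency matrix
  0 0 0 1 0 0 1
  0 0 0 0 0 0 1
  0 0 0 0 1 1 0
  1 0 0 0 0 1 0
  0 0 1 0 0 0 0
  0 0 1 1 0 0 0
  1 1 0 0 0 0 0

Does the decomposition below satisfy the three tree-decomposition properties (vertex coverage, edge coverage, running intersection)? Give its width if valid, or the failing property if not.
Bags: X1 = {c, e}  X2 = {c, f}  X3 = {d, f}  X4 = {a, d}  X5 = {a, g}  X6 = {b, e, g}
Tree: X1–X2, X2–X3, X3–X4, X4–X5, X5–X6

No — bags containing vertex e are not connected in the tree.

A tree decomposition must satisfy three properties: every vertex lies in some bag; for every edge, both endpoints lie together in some bag; and for every vertex, the bags containing it form a connected subtree. Here bags containing vertex e are not connected in the tree, so the decomposition is invalid.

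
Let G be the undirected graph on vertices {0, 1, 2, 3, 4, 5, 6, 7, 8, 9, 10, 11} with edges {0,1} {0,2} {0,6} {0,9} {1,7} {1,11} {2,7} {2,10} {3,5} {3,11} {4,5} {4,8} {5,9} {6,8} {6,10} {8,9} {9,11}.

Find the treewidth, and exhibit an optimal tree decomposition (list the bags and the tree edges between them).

Treewidth 3.
Bags: B1 = {2, 6, 7, 10}  B2 = {0, 2, 6, 7}  B3 = {0, 1, 6, 7}  B4 = {0, 1, 6, 8}  B5 = {0, 1, 8, 9}  B6 = {1, 8, 9, 11}  B7 = {4, 8, 9, 11}  B8 = {4, 5, 9, 11}  B9 = {3, 4, 5, 11}
Tree: B1–B2, B2–B3, B3–B4, B4–B5, B5–B6, B6–B7, B7–B8, B8–B9

The largest bag has 4 vertices, giving width 3; this decomposition certifies tw(G) ≤ 3. For the lower bound: the 4 vertex sets {2,7,10}, {6}, {0}, {1,8,9,11} are disjoint, each induces a connected subgraph, and every pair is joined by at least one edge of G. Contracting each set to a single vertex therefore yields K_{4} as a minor, and since treewidth is minor-monotone, tw(G) ≥ tw(K_{4}) = 3. Combining the bounds, tw(G) = 3.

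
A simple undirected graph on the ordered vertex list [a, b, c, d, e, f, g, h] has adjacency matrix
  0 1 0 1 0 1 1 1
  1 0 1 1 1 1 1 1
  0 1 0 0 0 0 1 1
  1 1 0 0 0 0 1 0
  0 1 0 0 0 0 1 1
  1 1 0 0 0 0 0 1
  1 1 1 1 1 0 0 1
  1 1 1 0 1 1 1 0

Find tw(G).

3

A width-3 tree decomposition is:
Bags: B1 = {b, e, g, h}  B2 = {a, b, g, h}  B3 = {a, b, d, g}  B4 = {a, b, f, h}  B5 = {b, c, g, h}
Tree: B1–B2, B2–B3, B2–B4, B2–B5
Each bag holds 4 vertices, so the decomposition has width 3, which upper-bounds the treewidth. Conversely, {a, b, d, g} is a clique of size 4, and the vertices of any clique must share a bag in every tree decomposition; so some bag has ≥ 4 vertices and tw(G) ≥ 3. Hence tw(G) = 3 exactly.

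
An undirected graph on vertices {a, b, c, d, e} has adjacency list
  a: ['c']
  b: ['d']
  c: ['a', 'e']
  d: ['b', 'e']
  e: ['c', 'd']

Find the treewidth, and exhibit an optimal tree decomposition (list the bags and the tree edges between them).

Treewidth 1.
One optimal decomposition is:
Bags: B1 = {d, e}  B2 = {c, e}  B3 = {b, d}  B4 = {a, c}
Tree: B1–B2, B1–B3, B2–B4

Each bag holds 2 vertices, so the decomposition has width 1, which upper-bounds the treewidth. G has an edge, so its treewidth is at least 1. Combining the bounds, tw(G) = 1.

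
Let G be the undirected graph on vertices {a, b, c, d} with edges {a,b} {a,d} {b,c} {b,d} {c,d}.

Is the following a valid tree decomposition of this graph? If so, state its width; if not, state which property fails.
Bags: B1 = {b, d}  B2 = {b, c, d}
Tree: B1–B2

A tree decomposition must satisfy three properties: every vertex lies in some bag; for every edge, both endpoints lie together in some bag; and for every vertex, the bags containing it form a connected subtree. Here vertex a appears in no bag, so the decomposition is invalid.

No — vertex a appears in no bag.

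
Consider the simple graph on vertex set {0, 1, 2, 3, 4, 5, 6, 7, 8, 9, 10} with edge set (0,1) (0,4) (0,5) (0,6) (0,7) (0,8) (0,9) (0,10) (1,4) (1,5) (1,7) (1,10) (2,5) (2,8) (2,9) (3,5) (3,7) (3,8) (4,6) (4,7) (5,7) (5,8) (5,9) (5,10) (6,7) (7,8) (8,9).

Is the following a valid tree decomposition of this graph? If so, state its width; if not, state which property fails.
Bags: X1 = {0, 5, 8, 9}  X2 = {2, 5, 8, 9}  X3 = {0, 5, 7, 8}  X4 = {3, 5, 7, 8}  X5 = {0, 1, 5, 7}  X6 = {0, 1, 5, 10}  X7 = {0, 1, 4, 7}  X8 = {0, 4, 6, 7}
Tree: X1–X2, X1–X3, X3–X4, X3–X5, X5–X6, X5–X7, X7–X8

Yes; width 3.

Every vertex of G appears in some bag (union = {0, 1, 2, 3, 4, 5, 6, 7, 8, 9, 10}); every edge is covered by a bag; and for each vertex v the set of bags containing v is connected in the bag tree. The decomposition is therefore valid. The largest bag has 4 vertices, so the width is 3.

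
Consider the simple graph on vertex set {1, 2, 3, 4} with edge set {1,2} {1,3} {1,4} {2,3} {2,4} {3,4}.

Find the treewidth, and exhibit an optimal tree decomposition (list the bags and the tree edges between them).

A single bag containing all 4 vertices is trivially a valid decomposition of width 3. On the other hand G contains the 4-clique {1, 2, 3, 4}. A clique must lie in a single bag of any decomposition, so no decomposition can have width below 3. Combining the bounds, tw(G) = 3.

Treewidth 3.
Bags: B1 = {1, 2, 3, 4}
Tree: (single bag)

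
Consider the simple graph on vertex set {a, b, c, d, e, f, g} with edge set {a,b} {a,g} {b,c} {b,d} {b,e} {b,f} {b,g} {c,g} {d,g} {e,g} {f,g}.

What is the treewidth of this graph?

2

A width-2 tree decomposition is:
Bags: B1 = {a, b, g}  B2 = {b, c, g}  B3 = {b, d, g}  B4 = {b, f, g}  B5 = {b, e, g}
Tree: B1–B2, B2–B3, B3–B4, B1–B5
Every bag has size at most 3, so the width is 3 − 1 = 2 and tw(G) ≤ 2. On the other hand G contains the 3-clique {b, d, g}. A clique must lie in a single bag of any decomposition, so no decomposition can have width below 2. The upper and lower bounds meet at 2, so that is the treewidth.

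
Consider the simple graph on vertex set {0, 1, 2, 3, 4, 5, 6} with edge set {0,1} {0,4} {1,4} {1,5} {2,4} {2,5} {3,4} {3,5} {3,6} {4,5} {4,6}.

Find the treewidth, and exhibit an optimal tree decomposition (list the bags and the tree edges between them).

Treewidth 2.
Bags: B1 = {2, 4, 5}  B2 = {1, 4, 5}  B3 = {3, 4, 5}  B4 = {3, 4, 6}  B5 = {0, 1, 4}
Tree: B1–B2, B2–B3, B3–B4, B2–B5

Each bag holds 3 vertices, so the decomposition has width 2, which upper-bounds the treewidth. For the lower bound, the 3 vertices {0, 1, 4} are pairwise adjacent, and any tree decomposition puts a clique entirely inside one bag — forcing width ≥ 2. Combining the bounds, tw(G) = 2.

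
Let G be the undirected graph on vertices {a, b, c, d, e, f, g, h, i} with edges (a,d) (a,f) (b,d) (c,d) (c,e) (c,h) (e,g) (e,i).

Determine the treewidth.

1

A width-1 tree decomposition is:
Bags: B1 = {c, e}  B2 = {c, h}  B3 = {c, d}  B4 = {b, d}  B5 = {e, g}  B6 = {e, i}  B7 = {a, d}  B8 = {a, f}
Tree: B1–B2, B1–B3, B3–B4, B1–B5, B1–B6, B3–B7, B7–B8
Each bag holds 2 vertices, so the decomposition has width 1, which upper-bounds the treewidth. Since G has at least one edge (e.g. e–c), it is not an edgeless graph, so tw(G) ≥ 1. Hence tw(G) = 1 exactly.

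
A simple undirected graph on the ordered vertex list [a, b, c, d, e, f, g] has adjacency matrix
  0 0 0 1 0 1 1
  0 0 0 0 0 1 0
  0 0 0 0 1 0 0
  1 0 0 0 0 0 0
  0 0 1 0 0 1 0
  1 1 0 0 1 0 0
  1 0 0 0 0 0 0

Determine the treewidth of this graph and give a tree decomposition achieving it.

Every bag has size at most 2, so the width is 2 − 1 = 1 and tw(G) ≤ 1. G has an edge, so its treewidth is at least 1. Therefore the treewidth is 1.

Treewidth 1.
One optimal decomposition is:
Bags: B1 = {a, d}  B2 = {a, g}  B3 = {a, f}  B4 = {b, f}  B5 = {e, f}  B6 = {c, e}
Tree: B1–B2, B2–B3, B3–B4, B4–B5, B5–B6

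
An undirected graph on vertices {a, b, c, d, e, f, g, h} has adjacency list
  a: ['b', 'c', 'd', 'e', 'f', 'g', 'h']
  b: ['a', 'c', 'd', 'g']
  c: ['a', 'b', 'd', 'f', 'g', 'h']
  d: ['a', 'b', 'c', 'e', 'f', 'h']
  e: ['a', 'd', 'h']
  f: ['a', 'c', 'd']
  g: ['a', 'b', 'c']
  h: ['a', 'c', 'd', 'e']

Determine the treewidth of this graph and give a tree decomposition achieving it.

The largest bag has 4 vertices, giving width 3; this decomposition certifies tw(G) ≤ 3. On the other hand G contains the 4-clique {a, d, e, h}. A clique must lie in a single bag of any decomposition, so no decomposition can have width below 3. Combining the bounds, tw(G) = 3.

Treewidth 3.
Bags: B1 = {a, b, c, g}  B2 = {a, b, c, d}  B3 = {a, c, d, h}  B4 = {a, d, e, h}  B5 = {a, c, d, f}
Tree: B1–B2, B2–B3, B3–B4, B2–B5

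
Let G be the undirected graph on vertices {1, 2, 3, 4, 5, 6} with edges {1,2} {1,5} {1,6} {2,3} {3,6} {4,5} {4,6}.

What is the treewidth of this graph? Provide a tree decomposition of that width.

Each bag holds 3 vertices, so the decomposition has width 2, which upper-bounds the treewidth. For the lower bound, G contains the cycle 5–4–6–1–5, so G is not a forest; only forests have treewidth ≤ 1, hence tw(G) ≥ 2. Combining the bounds, tw(G) = 2.

Treewidth 2.
Bags: B1 = {1, 4, 5}  B2 = {1, 4, 6}  B3 = {1, 2, 6}  B4 = {2, 3, 6}
Tree: B1–B2, B2–B3, B3–B4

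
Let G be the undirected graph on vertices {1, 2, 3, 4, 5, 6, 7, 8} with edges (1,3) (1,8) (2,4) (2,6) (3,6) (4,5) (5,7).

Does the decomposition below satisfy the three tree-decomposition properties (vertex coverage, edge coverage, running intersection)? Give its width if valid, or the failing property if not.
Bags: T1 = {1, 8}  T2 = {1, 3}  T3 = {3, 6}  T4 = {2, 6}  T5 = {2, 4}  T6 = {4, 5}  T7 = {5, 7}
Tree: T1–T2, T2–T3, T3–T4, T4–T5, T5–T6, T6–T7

Yes; width 1.

Vertex coverage: the bags together contain {1, 2, 3, 4, 5, 6, 7, 8}, the full vertex set. Edge coverage: each edge of G has both endpoints in at least one bag. Running intersection: for every vertex, the bags containing it form a connected subtree. All three properties hold, so this is a valid tree decomposition of width max|bag| − 1 = 1, and hence tw(G) ≤ 1.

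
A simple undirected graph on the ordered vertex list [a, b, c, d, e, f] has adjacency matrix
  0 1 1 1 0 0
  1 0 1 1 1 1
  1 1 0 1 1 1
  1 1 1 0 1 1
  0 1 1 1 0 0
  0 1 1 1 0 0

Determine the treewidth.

A width-3 tree decomposition is:
Bags: B1 = {a, b, c, d}  B2 = {b, c, d, e}  B3 = {b, c, d, f}
Tree: B1–B2, B1–B3
The largest bag has 4 vertices, giving width 3; this decomposition certifies tw(G) ≤ 3. On the other hand G contains the 4-clique {b, c, d, e}. A clique must lie in a single bag of any decomposition, so no decomposition can have width below 3. Combining the bounds, tw(G) = 3.

3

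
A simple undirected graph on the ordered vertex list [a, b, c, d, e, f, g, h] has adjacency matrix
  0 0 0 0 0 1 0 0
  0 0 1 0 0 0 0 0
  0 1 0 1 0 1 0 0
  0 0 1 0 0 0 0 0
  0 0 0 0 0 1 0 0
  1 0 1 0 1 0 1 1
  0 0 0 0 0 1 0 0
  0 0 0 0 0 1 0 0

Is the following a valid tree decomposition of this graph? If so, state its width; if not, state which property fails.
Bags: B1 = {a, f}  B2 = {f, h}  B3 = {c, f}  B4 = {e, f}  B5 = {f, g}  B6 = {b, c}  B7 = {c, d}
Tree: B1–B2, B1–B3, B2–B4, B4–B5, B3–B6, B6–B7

Vertex coverage: the bags together contain {a, b, c, d, e, f, g, h}, the full vertex set. Edge coverage: each edge of G has both endpoints in at least one bag. Running intersection: for every vertex, the bags containing it form a connected subtree. All three properties hold, so this is a valid tree decomposition of width max|bag| − 1 = 1, and hence tw(G) ≤ 1.

Yes; width 1.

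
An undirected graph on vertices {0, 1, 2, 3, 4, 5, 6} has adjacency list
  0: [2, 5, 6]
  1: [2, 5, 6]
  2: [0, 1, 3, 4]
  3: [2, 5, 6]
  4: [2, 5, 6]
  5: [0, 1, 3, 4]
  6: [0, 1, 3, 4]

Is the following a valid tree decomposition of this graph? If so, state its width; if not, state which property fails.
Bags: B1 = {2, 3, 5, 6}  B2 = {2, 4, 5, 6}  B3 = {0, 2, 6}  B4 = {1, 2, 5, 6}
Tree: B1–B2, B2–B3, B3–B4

A tree decomposition must satisfy three properties: every vertex lies in some bag; for every edge, both endpoints lie together in some bag; and for every vertex, the bags containing it form a connected subtree. Here edge (5,0) lies in no bag, so the decomposition is invalid.

No — edge (5,0) lies in no bag.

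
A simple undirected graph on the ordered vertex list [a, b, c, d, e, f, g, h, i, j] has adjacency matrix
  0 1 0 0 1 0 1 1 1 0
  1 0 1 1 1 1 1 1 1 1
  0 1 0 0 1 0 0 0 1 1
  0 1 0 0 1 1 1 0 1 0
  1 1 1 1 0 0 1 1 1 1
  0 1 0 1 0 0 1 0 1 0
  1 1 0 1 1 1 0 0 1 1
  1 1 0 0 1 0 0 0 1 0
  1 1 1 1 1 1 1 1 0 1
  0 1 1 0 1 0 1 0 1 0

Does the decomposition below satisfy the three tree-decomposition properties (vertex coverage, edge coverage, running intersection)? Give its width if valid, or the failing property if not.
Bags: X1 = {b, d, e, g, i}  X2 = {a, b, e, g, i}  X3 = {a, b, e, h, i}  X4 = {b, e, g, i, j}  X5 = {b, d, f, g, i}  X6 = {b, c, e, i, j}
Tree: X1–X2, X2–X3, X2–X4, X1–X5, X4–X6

Yes; width 4.

Vertex coverage: the bags together contain {a, b, c, d, e, f, g, h, i, j}, the full vertex set. Edge coverage: each edge of G has both endpoints in at least one bag. Running intersection: for every vertex, the bags containing it form a connected subtree. All three properties hold, so this is a valid tree decomposition of width max|bag| − 1 = 4, and hence tw(G) ≤ 4.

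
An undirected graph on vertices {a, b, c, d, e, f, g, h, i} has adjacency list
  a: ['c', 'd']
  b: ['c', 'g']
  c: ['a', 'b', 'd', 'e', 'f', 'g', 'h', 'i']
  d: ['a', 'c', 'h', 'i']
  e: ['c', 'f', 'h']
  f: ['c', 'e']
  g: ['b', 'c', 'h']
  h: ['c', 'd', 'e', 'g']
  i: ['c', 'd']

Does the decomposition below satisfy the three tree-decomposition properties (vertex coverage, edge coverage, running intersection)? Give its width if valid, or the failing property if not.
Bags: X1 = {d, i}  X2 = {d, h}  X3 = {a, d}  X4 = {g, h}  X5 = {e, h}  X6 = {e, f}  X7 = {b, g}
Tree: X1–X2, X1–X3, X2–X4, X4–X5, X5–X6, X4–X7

A tree decomposition must satisfy three properties: every vertex lies in some bag; for every edge, both endpoints lie together in some bag; and for every vertex, the bags containing it form a connected subtree. Here vertex c appears in no bag, so the decomposition is invalid.

No — vertex c appears in no bag.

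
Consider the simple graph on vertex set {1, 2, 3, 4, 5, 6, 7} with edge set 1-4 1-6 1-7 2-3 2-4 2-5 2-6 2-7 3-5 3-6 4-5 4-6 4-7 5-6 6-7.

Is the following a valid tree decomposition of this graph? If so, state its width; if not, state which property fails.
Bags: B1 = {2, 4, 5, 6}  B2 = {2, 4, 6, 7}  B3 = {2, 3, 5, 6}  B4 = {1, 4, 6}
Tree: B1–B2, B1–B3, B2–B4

No — edge (7,1) lies in no bag.

A tree decomposition must satisfy three properties: every vertex lies in some bag; for every edge, both endpoints lie together in some bag; and for every vertex, the bags containing it form a connected subtree. Here edge (7,1) lies in no bag, so the decomposition is invalid.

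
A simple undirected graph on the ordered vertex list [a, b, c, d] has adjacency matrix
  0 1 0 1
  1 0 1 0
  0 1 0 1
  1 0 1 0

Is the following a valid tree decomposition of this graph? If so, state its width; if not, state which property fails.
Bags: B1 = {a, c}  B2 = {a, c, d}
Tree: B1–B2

No — vertex b appears in no bag.

A tree decomposition must satisfy three properties: every vertex lies in some bag; for every edge, both endpoints lie together in some bag; and for every vertex, the bags containing it form a connected subtree. Here vertex b appears in no bag, so the decomposition is invalid.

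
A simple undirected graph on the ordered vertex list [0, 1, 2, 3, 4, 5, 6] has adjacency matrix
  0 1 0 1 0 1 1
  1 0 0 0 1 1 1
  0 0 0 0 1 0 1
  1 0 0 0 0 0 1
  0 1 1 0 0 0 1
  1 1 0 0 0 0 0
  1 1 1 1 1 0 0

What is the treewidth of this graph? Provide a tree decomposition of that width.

Every bag has size at most 3, so the width is 3 − 1 = 2 and tw(G) ≤ 2. For the lower bound, the 3 vertices {0, 1, 5} are pairwise adjacent, and any tree decomposition puts a clique entirely inside one bag — forcing width ≥ 2. Therefore the treewidth is 2.

Treewidth 2.
One such decomposition:
Bags: B1 = {0, 1, 6}  B2 = {1, 4, 6}  B3 = {2, 4, 6}  B4 = {0, 3, 6}  B5 = {0, 1, 5}
Tree: B1–B2, B2–B3, B1–B4, B1–B5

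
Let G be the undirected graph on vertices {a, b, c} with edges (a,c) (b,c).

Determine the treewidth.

A width-1 tree decomposition is:
Bags: B1 = {b, c}  B2 = {a, c}
Tree: B1–B2
Each bag holds 2 vertices, so the decomposition has width 1, which upper-bounds the treewidth. Any graph with an edge has treewidth ≥ 1, and G has the edge c–b. Therefore the treewidth is 1.

1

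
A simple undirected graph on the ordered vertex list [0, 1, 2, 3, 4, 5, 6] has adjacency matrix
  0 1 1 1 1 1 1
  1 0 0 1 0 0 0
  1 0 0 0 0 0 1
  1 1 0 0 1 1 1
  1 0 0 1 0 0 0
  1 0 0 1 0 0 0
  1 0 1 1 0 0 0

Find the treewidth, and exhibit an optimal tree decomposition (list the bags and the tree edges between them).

Each bag holds 3 vertices, so the decomposition has width 2, which upper-bounds the treewidth. For the lower bound, the 3 vertices {0, 2, 6} are pairwise adjacent, and any tree decomposition puts a clique entirely inside one bag — forcing width ≥ 2. The upper and lower bounds meet at 2, so that is the treewidth.

Treewidth 2.
One optimal decomposition is:
Bags: B1 = {0, 2, 6}  B2 = {0, 3, 6}  B3 = {0, 1, 3}  B4 = {0, 3, 5}  B5 = {0, 3, 4}
Tree: B1–B2, B2–B3, B2–B4, B4–B5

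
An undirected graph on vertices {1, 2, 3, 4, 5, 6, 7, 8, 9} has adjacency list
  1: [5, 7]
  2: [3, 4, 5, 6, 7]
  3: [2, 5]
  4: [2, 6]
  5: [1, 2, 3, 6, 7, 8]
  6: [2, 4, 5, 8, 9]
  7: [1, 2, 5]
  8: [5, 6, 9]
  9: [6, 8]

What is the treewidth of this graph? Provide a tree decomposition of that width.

Each bag holds 3 vertices, so the decomposition has width 2, which upper-bounds the treewidth. For the lower bound, the 3 vertices {6, 8, 9} are pairwise adjacent, and any tree decomposition puts a clique entirely inside one bag — forcing width ≥ 2. Therefore the treewidth is 2.

Treewidth 2.
One such decomposition:
Bags: B1 = {2, 5, 6}  B2 = {2, 4, 6}  B3 = {2, 3, 5}  B4 = {2, 5, 7}  B5 = {5, 6, 8}  B6 = {6, 8, 9}  B7 = {1, 5, 7}
Tree: B1–B2, B1–B3, B1–B4, B1–B5, B5–B6, B4–B7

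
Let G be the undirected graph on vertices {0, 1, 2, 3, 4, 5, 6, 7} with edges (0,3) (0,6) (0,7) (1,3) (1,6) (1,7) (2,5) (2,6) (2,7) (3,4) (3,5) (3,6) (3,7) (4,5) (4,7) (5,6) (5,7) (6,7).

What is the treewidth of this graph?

A width-3 tree decomposition is:
Bags: B1 = {0, 3, 6, 7}  B2 = {3, 5, 6, 7}  B3 = {2, 5, 6, 7}  B4 = {1, 3, 6, 7}  B5 = {3, 4, 5, 7}
Tree: B1–B2, B2–B3, B2–B4, B2–B5
The largest bag has 4 vertices, giving width 3; this decomposition certifies tw(G) ≤ 3. For the lower bound, the 4 vertices {2, 5, 6, 7} are pairwise adjacent, and any tree decomposition puts a clique entirely inside one bag — forcing width ≥ 3. The upper and lower bounds meet at 3, so that is the treewidth.

3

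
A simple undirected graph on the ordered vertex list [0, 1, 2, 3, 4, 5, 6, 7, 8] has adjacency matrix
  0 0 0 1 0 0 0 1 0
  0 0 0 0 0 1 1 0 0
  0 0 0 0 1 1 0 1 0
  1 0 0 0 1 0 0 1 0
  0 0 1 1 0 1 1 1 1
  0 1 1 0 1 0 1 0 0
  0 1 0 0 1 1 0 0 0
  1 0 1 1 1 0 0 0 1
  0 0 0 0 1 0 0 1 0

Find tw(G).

A width-2 tree decomposition is:
Bags: B1 = {2, 4, 7}  B2 = {3, 4, 7}  B3 = {0, 3, 7}  B4 = {4, 7, 8}  B5 = {2, 4, 5}  B6 = {4, 5, 6}  B7 = {1, 5, 6}
Tree: B1–B2, B2–B3, B2–B4, B1–B5, B5–B6, B6–B7
Each bag holds 3 vertices, so the decomposition has width 2, which upper-bounds the treewidth. For the lower bound, the 3 vertices {0, 3, 7} are pairwise adjacent, and any tree decomposition puts a clique entirely inside one bag — forcing width ≥ 2. Therefore the treewidth is 2.

2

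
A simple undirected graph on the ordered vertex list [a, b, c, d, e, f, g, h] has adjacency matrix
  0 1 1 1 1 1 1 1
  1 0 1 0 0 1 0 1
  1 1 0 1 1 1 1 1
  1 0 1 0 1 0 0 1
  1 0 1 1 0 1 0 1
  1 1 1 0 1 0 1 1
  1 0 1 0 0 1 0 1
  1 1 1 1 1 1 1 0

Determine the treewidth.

4

A width-4 tree decomposition is:
Bags: B1 = {a, c, f, g, h}  B2 = {a, c, e, f, h}  B3 = {a, c, d, e, h}  B4 = {a, b, c, f, h}
Tree: B1–B2, B2–B3, B1–B4
Each bag holds 5 vertices, so the decomposition has width 4, which upper-bounds the treewidth. On the other hand G contains the 5-clique {a, c, d, e, h}. A clique must lie in a single bag of any decomposition, so no decomposition can have width below 4. Combining the bounds, tw(G) = 4.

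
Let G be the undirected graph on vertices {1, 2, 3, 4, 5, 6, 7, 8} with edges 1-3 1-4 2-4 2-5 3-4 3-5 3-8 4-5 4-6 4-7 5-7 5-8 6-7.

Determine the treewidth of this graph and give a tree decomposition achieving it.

Every bag has size at most 3, so the width is 3 − 1 = 2 and tw(G) ≤ 2. On the other hand G contains the 3-clique {3, 5, 8}. A clique must lie in a single bag of any decomposition, so no decomposition can have width below 2. The upper and lower bounds meet at 2, so that is the treewidth.

Treewidth 2.
One optimal decomposition is:
Bags: B1 = {4, 5, 7}  B2 = {3, 4, 5}  B3 = {3, 5, 8}  B4 = {2, 4, 5}  B5 = {1, 3, 4}  B6 = {4, 6, 7}
Tree: B1–B2, B2–B3, B2–B4, B2–B5, B1–B6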